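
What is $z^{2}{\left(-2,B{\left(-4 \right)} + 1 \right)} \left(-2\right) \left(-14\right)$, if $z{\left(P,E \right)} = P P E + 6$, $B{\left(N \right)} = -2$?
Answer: $112$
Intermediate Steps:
$z{\left(P,E \right)} = 6 + E P^{2}$ ($z{\left(P,E \right)} = P^{2} E + 6 = E P^{2} + 6 = 6 + E P^{2}$)
$z^{2}{\left(-2,B{\left(-4 \right)} + 1 \right)} \left(-2\right) \left(-14\right) = \left(6 + \left(-2 + 1\right) \left(-2\right)^{2}\right)^{2} \left(-2\right) \left(-14\right) = \left(6 - 4\right)^{2} \left(-2\right) \left(-14\right) = 2^{2} \left(-2\right) \left(-14\right) = 4 \left(-2\right) \left(-14\right) = \left(-8\right) \left(-14\right) = 112$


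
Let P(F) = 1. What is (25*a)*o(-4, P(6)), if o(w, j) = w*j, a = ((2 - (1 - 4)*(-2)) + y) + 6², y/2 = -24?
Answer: 1600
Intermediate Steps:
y = -48 (y = 2*(-24) = -48)
a = -16 (a = ((2 - (1 - 4)*(-2)) - 48) + 6² = ((2 - (-3)*(-2)) - 48) + 36 = ((2 - 1*6) - 48) + 36 = ((2 - 6) - 48) + 36 = (-4 - 48) + 36 = -52 + 36 = -16)
o(w, j) = j*w
(25*a)*o(-4, P(6)) = (25*(-16))*(1*(-4)) = -400*(-4) = 1600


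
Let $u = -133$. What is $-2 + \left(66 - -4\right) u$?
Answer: $-9312$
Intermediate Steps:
$-2 + \left(66 - -4\right) u = -2 + \left(66 - -4\right) \left(-133\right) = -2 + \left(66 + 4\right) \left(-133\right) = -2 + 70 \left(-133\right) = -2 - 9310 = -9312$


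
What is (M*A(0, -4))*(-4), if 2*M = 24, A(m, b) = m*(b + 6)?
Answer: 0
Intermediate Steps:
A(m, b) = m*(6 + b)
M = 12 (M = (½)*24 = 12)
(M*A(0, -4))*(-4) = (12*(0*(6 - 4)))*(-4) = (12*(0*2))*(-4) = (12*0)*(-4) = 0*(-4) = 0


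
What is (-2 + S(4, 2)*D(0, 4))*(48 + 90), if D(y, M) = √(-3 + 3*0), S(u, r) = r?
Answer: -276 + 276*I*√3 ≈ -276.0 + 478.05*I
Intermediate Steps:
D(y, M) = I*√3 (D(y, M) = √(-3 + 0) = √(-3) = I*√3)
(-2 + S(4, 2)*D(0, 4))*(48 + 90) = (-2 + 2*(I*√3))*(48 + 90) = (-2 + 2*I*√3)*138 = -276 + 276*I*√3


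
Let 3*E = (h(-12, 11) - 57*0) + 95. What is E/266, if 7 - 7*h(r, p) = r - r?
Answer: 16/133 ≈ 0.12030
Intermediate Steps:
h(r, p) = 1 (h(r, p) = 1 - (r - r)/7 = 1 - ⅐*0 = 1 + 0 = 1)
E = 32 (E = ((1 - 57*0) + 95)/3 = ((1 + 0) + 95)/3 = (1 + 95)/3 = (⅓)*96 = 32)
E/266 = 32/266 = 32*(1/266) = 16/133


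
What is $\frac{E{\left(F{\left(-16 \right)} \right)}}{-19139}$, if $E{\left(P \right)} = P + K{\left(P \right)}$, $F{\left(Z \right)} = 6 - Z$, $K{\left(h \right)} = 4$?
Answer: $- \frac{26}{19139} \approx -0.0013585$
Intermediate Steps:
$E{\left(P \right)} = 4 + P$ ($E{\left(P \right)} = P + 4 = 4 + P$)
$\frac{E{\left(F{\left(-16 \right)} \right)}}{-19139} = \frac{4 + \left(6 - -16\right)}{-19139} = \left(4 + \left(6 + 16\right)\right) \left(- \frac{1}{19139}\right) = \left(4 + 22\right) \left(- \frac{1}{19139}\right) = 26 \left(- \frac{1}{19139}\right) = - \frac{26}{19139}$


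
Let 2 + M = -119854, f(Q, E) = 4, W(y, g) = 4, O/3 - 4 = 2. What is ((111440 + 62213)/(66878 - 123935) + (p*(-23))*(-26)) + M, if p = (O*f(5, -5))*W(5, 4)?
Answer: 2987787323/57057 ≈ 52365.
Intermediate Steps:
O = 18 (O = 12 + 3*2 = 12 + 6 = 18)
M = -119856 (M = -2 - 119854 = -119856)
p = 288 (p = (18*4)*4 = 72*4 = 288)
((111440 + 62213)/(66878 - 123935) + (p*(-23))*(-26)) + M = ((111440 + 62213)/(66878 - 123935) + (288*(-23))*(-26)) - 119856 = (173653/(-57057) - 6624*(-26)) - 119856 = (173653*(-1/57057) + 172224) - 119856 = (-173653/57057 + 172224) - 119856 = 9826411115/57057 - 119856 = 2987787323/57057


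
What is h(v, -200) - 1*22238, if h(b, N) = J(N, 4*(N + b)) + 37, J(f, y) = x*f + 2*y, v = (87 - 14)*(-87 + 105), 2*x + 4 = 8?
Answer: -13689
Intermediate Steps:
x = 2 (x = -2 + (½)*8 = -2 + 4 = 2)
v = 1314 (v = 73*18 = 1314)
J(f, y) = 2*f + 2*y
h(b, N) = 37 + 8*b + 10*N (h(b, N) = (2*N + 2*(4*(N + b))) + 37 = (2*N + 2*(4*N + 4*b)) + 37 = (2*N + (8*N + 8*b)) + 37 = (8*b + 10*N) + 37 = 37 + 8*b + 10*N)
h(v, -200) - 1*22238 = (37 + 8*1314 + 10*(-200)) - 1*22238 = (37 + 10512 - 2000) - 22238 = 8549 - 22238 = -13689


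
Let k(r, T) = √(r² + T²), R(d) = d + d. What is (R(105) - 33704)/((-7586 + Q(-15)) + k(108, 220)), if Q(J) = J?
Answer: 254587894/57715137 + 133976*√3754/57715137 ≈ 4.5533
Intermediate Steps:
R(d) = 2*d
k(r, T) = √(T² + r²)
(R(105) - 33704)/((-7586 + Q(-15)) + k(108, 220)) = (2*105 - 33704)/((-7586 - 15) + √(220² + 108²)) = (210 - 33704)/(-7601 + √(48400 + 11664)) = -33494/(-7601 + √60064) = -33494/(-7601 + 4*√3754)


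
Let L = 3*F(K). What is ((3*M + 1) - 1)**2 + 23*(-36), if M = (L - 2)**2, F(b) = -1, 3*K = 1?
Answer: 4797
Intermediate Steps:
K = 1/3 (K = (1/3)*1 = 1/3 ≈ 0.33333)
L = -3 (L = 3*(-1) = -3)
M = 25 (M = (-3 - 2)**2 = (-5)**2 = 25)
((3*M + 1) - 1)**2 + 23*(-36) = ((3*25 + 1) - 1)**2 + 23*(-36) = ((75 + 1) - 1)**2 - 828 = (76 - 1)**2 - 828 = 75**2 - 828 = 5625 - 828 = 4797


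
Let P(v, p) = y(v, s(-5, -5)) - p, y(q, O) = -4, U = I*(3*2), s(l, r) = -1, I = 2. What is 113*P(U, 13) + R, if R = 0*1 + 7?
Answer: -1914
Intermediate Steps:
U = 12 (U = 2*(3*2) = 2*6 = 12)
P(v, p) = -4 - p
R = 7 (R = 0 + 7 = 7)
113*P(U, 13) + R = 113*(-4 - 1*13) + 7 = 113*(-4 - 13) + 7 = 113*(-17) + 7 = -1921 + 7 = -1914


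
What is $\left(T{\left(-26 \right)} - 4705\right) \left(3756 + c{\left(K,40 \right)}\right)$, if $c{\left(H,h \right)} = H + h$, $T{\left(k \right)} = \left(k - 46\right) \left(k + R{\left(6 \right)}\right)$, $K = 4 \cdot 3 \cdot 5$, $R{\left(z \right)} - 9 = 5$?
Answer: $-14810896$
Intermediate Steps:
$R{\left(z \right)} = 14$ ($R{\left(z \right)} = 9 + 5 = 14$)
$K = 60$ ($K = 12 \cdot 5 = 60$)
$T{\left(k \right)} = \left(-46 + k\right) \left(14 + k\right)$ ($T{\left(k \right)} = \left(k - 46\right) \left(k + 14\right) = \left(-46 + k\right) \left(14 + k\right)$)
$\left(T{\left(-26 \right)} - 4705\right) \left(3756 + c{\left(K,40 \right)}\right) = \left(\left(-644 + \left(-26\right)^{2} - -832\right) - 4705\right) \left(3756 + \left(60 + 40\right)\right) = \left(\left(-644 + 676 + 832\right) - 4705\right) \left(3756 + 100\right) = \left(864 - 4705\right) 3856 = \left(-3841\right) 3856 = -14810896$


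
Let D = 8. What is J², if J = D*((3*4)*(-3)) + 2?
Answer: 81796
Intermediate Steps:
J = -286 (J = 8*((3*4)*(-3)) + 2 = 8*(12*(-3)) + 2 = 8*(-36) + 2 = -288 + 2 = -286)
J² = (-286)² = 81796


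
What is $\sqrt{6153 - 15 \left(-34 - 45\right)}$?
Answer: $\sqrt{7338} \approx 85.662$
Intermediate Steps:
$\sqrt{6153 - 15 \left(-34 - 45\right)} = \sqrt{6153 - -1185} = \sqrt{6153 + 1185} = \sqrt{7338}$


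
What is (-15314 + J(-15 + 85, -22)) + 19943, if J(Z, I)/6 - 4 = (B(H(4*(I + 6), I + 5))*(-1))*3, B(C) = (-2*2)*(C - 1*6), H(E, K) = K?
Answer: 2997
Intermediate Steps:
B(C) = 24 - 4*C (B(C) = -4*(C - 6) = -4*(-6 + C) = 24 - 4*C)
J(Z, I) = -48 + 72*I (J(Z, I) = 24 + 6*(((24 - 4*(I + 5))*(-1))*3) = 24 + 6*(((24 - 4*(5 + I))*(-1))*3) = 24 + 6*(((24 + (-20 - 4*I))*(-1))*3) = 24 + 6*(((4 - 4*I)*(-1))*3) = 24 + 6*((-4 + 4*I)*3) = 24 + 6*(-12 + 12*I) = 24 + (-72 + 72*I) = -48 + 72*I)
(-15314 + J(-15 + 85, -22)) + 19943 = (-15314 + (-48 + 72*(-22))) + 19943 = (-15314 + (-48 - 1584)) + 19943 = (-15314 - 1632) + 19943 = -16946 + 19943 = 2997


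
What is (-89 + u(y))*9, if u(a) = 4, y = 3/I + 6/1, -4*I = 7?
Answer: -765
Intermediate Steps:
I = -7/4 (I = -¼*7 = -7/4 ≈ -1.7500)
y = 30/7 (y = 3/(-7/4) + 6/1 = 3*(-4/7) + 6*1 = -12/7 + 6 = 30/7 ≈ 4.2857)
(-89 + u(y))*9 = (-89 + 4)*9 = -85*9 = -765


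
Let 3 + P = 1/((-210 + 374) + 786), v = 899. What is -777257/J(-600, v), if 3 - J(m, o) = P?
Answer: -738394150/5699 ≈ -1.2957e+5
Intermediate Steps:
P = -2849/950 (P = -3 + 1/((-210 + 374) + 786) = -3 + 1/(164 + 786) = -3 + 1/950 = -2849/950 ≈ -2.9989)
J(m, o) = 5699/950 (J(m, o) = 3 - 1*(-2849/950) = 3 + 2849/950 = 5699/950)
-777257/J(-600, v) = -777257/5699/950 = -777257*950/5699 = -738394150/5699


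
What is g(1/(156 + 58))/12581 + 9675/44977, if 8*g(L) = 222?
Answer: 491877147/2263422548 ≈ 0.21732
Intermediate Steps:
g(L) = 111/4 (g(L) = (1/8)*222 = 111/4)
g(1/(156 + 58))/12581 + 9675/44977 = (111/4)/12581 + 9675/44977 = (111/4)*(1/12581) + 9675*(1/44977) = 111/50324 + 9675/44977 = 491877147/2263422548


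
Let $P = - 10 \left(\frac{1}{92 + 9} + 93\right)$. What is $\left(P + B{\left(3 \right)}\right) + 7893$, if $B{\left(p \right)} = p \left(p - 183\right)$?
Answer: $\frac{648713}{101} \approx 6422.9$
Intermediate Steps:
$B{\left(p \right)} = p \left(-183 + p\right)$
$P = - \frac{93940}{101}$ ($P = - 10 \left(\frac{1}{101} + 93\right) = \left(-10\right) \frac{9394}{101} = - \frac{93940}{101} \approx -930.1$)
$\left(P + B{\left(3 \right)}\right) + 7893 = \left(- \frac{93940}{101} + 3 \left(-183 + 3\right)\right) + 7893 = \left(- \frac{93940}{101} + 3 \left(-180\right)\right) + 7893 = \left(- \frac{93940}{101} - 540\right) + 7893 = - \frac{148480}{101} + 7893 = \frac{648713}{101}$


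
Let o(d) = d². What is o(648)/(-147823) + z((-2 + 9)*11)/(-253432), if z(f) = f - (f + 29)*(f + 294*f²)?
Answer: 27208234196415/37463078536 ≈ 726.27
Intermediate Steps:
z(f) = f - (29 + f)*(f + 294*f²)
o(648)/(-147823) + z((-2 + 9)*11)/(-253432) = 648²/(-147823) - (-2 + 9)*11*(28 + 294*((-2 + 9)*11)² + 8527*((-2 + 9)*11))/(-253432) = 419904*(-1/147823) - 7*11*(28 + 294*(7*11)² + 8527*(7*11))*(-1/253432) = -419904/147823 - 1*77*(28 + 294*77² + 8527*77)*(-1/253432) = -419904/147823 - 1*77*(28 + 294*5929 + 656579)*(-1/253432) = -419904/147823 - 1*77*(28 + 1743126 + 656579)*(-1/253432) = -419904/147823 - 1*77*2399733*(-1/253432) = -419904/147823 - 184779441*(-1/253432) = -419904/147823 + 184779441/253432 = 27208234196415/37463078536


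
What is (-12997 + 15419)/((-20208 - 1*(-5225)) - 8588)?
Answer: -2422/23571 ≈ -0.10275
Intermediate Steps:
(-12997 + 15419)/((-20208 - 1*(-5225)) - 8588) = 2422/((-20208 + 5225) - 8588) = 2422/(-14983 - 8588) = 2422/(-23571) = 2422*(-1/23571) = -2422/23571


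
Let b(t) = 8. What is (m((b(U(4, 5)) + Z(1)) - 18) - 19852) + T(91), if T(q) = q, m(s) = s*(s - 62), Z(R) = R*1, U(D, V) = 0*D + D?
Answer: -19122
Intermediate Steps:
U(D, V) = D (U(D, V) = 0 + D = D)
Z(R) = R
m(s) = s*(-62 + s)
(m((b(U(4, 5)) + Z(1)) - 18) - 19852) + T(91) = (((8 + 1) - 18)*(-62 + ((8 + 1) - 18)) - 19852) + 91 = ((9 - 18)*(-62 + (9 - 18)) - 19852) + 91 = (-9*(-62 - 9) - 19852) + 91 = (-9*(-71) - 19852) + 91 = (639 - 19852) + 91 = -19213 + 91 = -19122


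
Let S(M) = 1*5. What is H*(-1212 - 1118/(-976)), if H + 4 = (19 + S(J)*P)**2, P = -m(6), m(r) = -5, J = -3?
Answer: -285403251/122 ≈ -2.3394e+6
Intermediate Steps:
S(M) = 5
P = 5 (P = -1*(-5) = 5)
H = 1932 (H = -4 + (19 + 5*5)**2 = -4 + (19 + 25)**2 = -4 + 44**2 = -4 + 1936 = 1932)
H*(-1212 - 1118/(-976)) = 1932*(-1212 - 1118/(-976)) = 1932*(-1212 - 1118*(-1/976)) = 1932*(-1212 + 559/488) = 1932*(-590897/488) = -285403251/122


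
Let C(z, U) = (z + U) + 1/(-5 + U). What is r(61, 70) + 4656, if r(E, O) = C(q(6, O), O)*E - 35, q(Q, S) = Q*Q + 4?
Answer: 736576/65 ≈ 11332.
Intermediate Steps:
q(Q, S) = 4 + Q**2 (q(Q, S) = Q**2 + 4 = 4 + Q**2)
C(z, U) = U + z + 1/(-5 + U) (C(z, U) = (U + z) + 1/(-5 + U) = U + z + 1/(-5 + U))
r(E, O) = -35 + E*(-199 + O**2 + 35*O)/(-5 + O) (r(E, O) = ((1 + O**2 - 5*O - 5*(4 + 6**2) + O*(4 + 6**2))/(-5 + O))*E - 35 = ((1 + O**2 - 5*O - 5*(4 + 36) + O*(4 + 36))/(-5 + O))*E - 35 = ((1 + O**2 - 5*O - 5*40 + O*40)/(-5 + O))*E - 35 = ((1 + O**2 - 5*O - 200 + 40*O)/(-5 + O))*E - 35 = ((-199 + O**2 + 35*O)/(-5 + O))*E - 35 = E*(-199 + O**2 + 35*O)/(-5 + O) - 35 = -35 + E*(-199 + O**2 + 35*O)/(-5 + O))
r(61, 70) + 4656 = (175 - 35*70 + 61*(-199 + 70**2 + 35*70))/(-5 + 70) + 4656 = (175 - 2450 + 61*(-199 + 4900 + 2450))/65 + 4656 = (175 - 2450 + 61*7151)/65 + 4656 = (175 - 2450 + 436211)/65 + 4656 = (1/65)*433936 + 4656 = 433936/65 + 4656 = 736576/65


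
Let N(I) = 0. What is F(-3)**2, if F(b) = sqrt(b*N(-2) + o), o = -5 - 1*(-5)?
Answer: 0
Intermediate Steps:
o = 0 (o = -5 + 5 = 0)
F(b) = 0 (F(b) = sqrt(b*0 + 0) = sqrt(0 + 0) = sqrt(0) = 0)
F(-3)**2 = 0**2 = 0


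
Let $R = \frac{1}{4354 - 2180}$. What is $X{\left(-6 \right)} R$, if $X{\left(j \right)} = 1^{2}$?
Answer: $\frac{1}{2174} \approx 0.00045998$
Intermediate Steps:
$X{\left(j \right)} = 1$
$R = \frac{1}{2174} \approx 0.00045998$
$X{\left(-6 \right)} R = 1 \cdot \frac{1}{2174} = \frac{1}{2174}$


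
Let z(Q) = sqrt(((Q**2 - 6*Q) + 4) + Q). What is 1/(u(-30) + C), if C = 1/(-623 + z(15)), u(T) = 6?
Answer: 2327227/13959625 + sqrt(154)/13959625 ≈ 0.16671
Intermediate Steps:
z(Q) = sqrt(4 + Q**2 - 5*Q) (z(Q) = sqrt((4 + Q**2 - 6*Q) + Q) = sqrt(4 + Q**2 - 5*Q))
C = 1/(-623 + sqrt(154)) (C = 1/(-623 + sqrt(4 + 15**2 - 5*15)) = 1/(-623 + sqrt(4 + 225 - 75)) = 1/(-623 + sqrt(154)) ≈ -0.0016378)
1/(u(-30) + C) = 1/(6 + (-89/55425 - sqrt(154)/387975)) = 1/(332461/55425 - sqrt(154)/387975)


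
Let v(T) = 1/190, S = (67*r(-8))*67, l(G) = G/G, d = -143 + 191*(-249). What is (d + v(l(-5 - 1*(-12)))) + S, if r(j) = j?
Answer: -15886659/190 ≈ -83614.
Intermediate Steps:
d = -47702 (d = -143 - 47559 = -47702)
l(G) = 1
S = -35912 (S = (67*(-8))*67 = -536*67 = -35912)
v(T) = 1/190
(d + v(l(-5 - 1*(-12)))) + S = (-47702 + 1/190) - 35912 = -9063379/190 - 35912 = -15886659/190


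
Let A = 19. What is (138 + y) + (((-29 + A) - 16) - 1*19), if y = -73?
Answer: 20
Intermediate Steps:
(138 + y) + (((-29 + A) - 16) - 1*19) = (138 - 73) + (((-29 + 19) - 16) - 1*19) = 65 + ((-10 - 16) - 19) = 65 + (-26 - 19) = 65 - 45 = 20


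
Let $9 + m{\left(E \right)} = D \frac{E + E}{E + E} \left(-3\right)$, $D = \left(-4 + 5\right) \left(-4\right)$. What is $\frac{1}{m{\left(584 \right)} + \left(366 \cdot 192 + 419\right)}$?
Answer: $\frac{1}{70694} \approx 1.4145 \cdot 10^{-5}$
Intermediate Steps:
$D = -4$ ($D = 1 \left(-4\right) = -4$)
$m{\left(E \right)} = 3$ ($m{\left(E \right)} = -9 + - 4 \frac{E + E}{E + E} \left(-3\right) = -9 + - 4 \frac{2 E}{2 E} \left(-3\right) = -9 + - 4 \cdot 2 E \frac{1}{2 E} \left(-3\right) = -9 + \left(-4\right) 1 \left(-3\right) = -9 - -12 = -9 + 12 = 3$)
$\frac{1}{m{\left(584 \right)} + \left(366 \cdot 192 + 419\right)} = \frac{1}{3 + \left(366 \cdot 192 + 419\right)} = \frac{1}{3 + \left(70272 + 419\right)} = \frac{1}{3 + 70691} = \frac{1}{70694}$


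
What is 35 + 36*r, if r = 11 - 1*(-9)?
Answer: 755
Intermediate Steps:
r = 20 (r = 11 + 9 = 20)
35 + 36*r = 35 + 36*20 = 35 + 720 = 755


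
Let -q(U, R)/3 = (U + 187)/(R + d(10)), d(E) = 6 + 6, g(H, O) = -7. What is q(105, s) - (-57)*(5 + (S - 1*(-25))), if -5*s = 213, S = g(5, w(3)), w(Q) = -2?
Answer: 68321/51 ≈ 1339.6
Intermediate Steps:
d(E) = 12
S = -7
s = -213/5 (s = -⅕*213 = -213/5 ≈ -42.600)
q(U, R) = -3*(187 + U)/(12 + R) (q(U, R) = -3*(U + 187)/(R + 12) = -3*(187 + U)/(12 + R))
q(105, s) - (-57)*(5 + (S - 1*(-25))) = 3*(-187 - 1*105)/(12 - 213/5) - (-57)*(5 + (-7 - 1*(-25))) = 3*(-187 - 105)/(-153/5) - (-57)*(5 + (-7 + 25)) = 3*(-5/153)*(-292) - (-57)*(5 + 18) = 1460/51 - (-57)*23 = 1460/51 - 1*(-1311) = 1460/51 + 1311 = 68321/51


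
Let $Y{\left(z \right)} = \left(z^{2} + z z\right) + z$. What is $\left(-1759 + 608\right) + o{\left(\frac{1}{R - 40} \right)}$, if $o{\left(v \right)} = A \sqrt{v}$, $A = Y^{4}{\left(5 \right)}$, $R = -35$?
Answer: $-1151 + \frac{1830125 i \sqrt{3}}{3} \approx -1151.0 + 1.0566 \cdot 10^{6} i$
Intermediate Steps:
$Y{\left(z \right)} = z + 2 z^{2}$ ($Y{\left(z \right)} = \left(z^{2} + z^{2}\right) + z = 2 z^{2} + z = z + 2 z^{2}$)
$A = 9150625$ ($A = \left(5 \left(1 + 2 \cdot 5\right)\right)^{4} = \left(5 \left(1 + 10\right)\right)^{4} = \left(5 \cdot 11\right)^{4} = 55^{4} = 9150625$)
$o{\left(v \right)} = 9150625 \sqrt{v}$
$\left(-1759 + 608\right) + o{\left(\frac{1}{R - 40} \right)} = \left(-1759 + 608\right) + 9150625 \sqrt{\frac{1}{-35 - 40}} = -1151 + 9150625 \sqrt{\frac{1}{-75}} = -1151 + 9150625 \sqrt{- \frac{1}{75}} = -1151 + 9150625 \frac{i \sqrt{3}}{15} = -1151 + \frac{1830125 i \sqrt{3}}{3}$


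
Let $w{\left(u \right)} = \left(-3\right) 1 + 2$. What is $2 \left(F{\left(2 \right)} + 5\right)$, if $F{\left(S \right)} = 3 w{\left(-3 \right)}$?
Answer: $4$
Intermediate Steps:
$w{\left(u \right)} = -1$ ($w{\left(u \right)} = -3 + 2 = -1$)
$F{\left(S \right)} = -3$ ($F{\left(S \right)} = 3 \left(-1\right) = -3$)
$2 \left(F{\left(2 \right)} + 5\right) = 2 \left(-3 + 5\right) = 2 \cdot 2 = 4$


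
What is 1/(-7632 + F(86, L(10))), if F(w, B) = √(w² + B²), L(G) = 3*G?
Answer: -954/7279891 - √2074/29119564 ≈ -0.00013261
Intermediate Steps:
F(w, B) = √(B² + w²)
1/(-7632 + F(86, L(10))) = 1/(-7632 + √((3*10)² + 86²)) = 1/(-7632 + √(30² + 7396)) = 1/(-7632 + √(900 + 7396)) = 1/(-7632 + √8296) = 1/(-7632 + 2*√2074)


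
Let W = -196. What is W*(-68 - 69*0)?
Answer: 13328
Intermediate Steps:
W*(-68 - 69*0) = -196*(-68 - 69*0) = -196*(-68 + 0) = -196*(-68) = 13328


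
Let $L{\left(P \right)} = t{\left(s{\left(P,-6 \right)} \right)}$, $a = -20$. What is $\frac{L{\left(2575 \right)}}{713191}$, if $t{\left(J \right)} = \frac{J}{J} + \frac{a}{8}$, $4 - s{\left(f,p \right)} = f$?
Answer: $- \frac{3}{1426382} \approx -2.1032 \cdot 10^{-6}$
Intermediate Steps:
$s{\left(f,p \right)} = 4 - f$
$t{\left(J \right)} = - \frac{3}{2}$ ($t{\left(J \right)} = \frac{J}{J} - \frac{20}{8} = 1 - \frac{5}{2} = - \frac{3}{2}$)
$L{\left(P \right)} = - \frac{3}{2}$
$\frac{L{\left(2575 \right)}}{713191} = - \frac{3}{2 \cdot 713191} = \left(- \frac{3}{2}\right) \frac{1}{713191} = - \frac{3}{1426382}$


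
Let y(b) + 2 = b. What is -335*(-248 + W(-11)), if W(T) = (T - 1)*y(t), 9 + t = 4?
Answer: 54940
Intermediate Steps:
t = -5 (t = -9 + 4 = -5)
y(b) = -2 + b
W(T) = 7 - 7*T (W(T) = (T - 1)*(-2 - 5) = (-1 + T)*(-7) = 7 - 7*T)
-335*(-248 + W(-11)) = -335*(-248 + (7 - 7*(-11))) = -335*(-248 + (7 + 77)) = -335*(-248 + 84) = -335*(-164) = 54940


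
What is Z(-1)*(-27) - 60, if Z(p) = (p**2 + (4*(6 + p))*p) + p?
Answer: 480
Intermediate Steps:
Z(p) = p + p**2 + p*(24 + 4*p) (Z(p) = (p**2 + (24 + 4*p)*p) + p = (p**2 + p*(24 + 4*p)) + p = p + p**2 + p*(24 + 4*p))
Z(-1)*(-27) - 60 = (5*(-1)*(5 - 1))*(-27) - 60 = (5*(-1)*4)*(-27) - 60 = -20*(-27) - 60 = 540 - 60 = 480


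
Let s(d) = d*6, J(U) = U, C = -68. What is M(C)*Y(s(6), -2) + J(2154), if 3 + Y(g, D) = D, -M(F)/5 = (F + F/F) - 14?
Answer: 129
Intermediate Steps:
M(F) = 65 - 5*F (M(F) = -5*((F + F/F) - 14) = -5*((F + 1) - 14) = -5*((1 + F) - 14) = -5*(-13 + F) = 65 - 5*F)
s(d) = 6*d
Y(g, D) = -3 + D
M(C)*Y(s(6), -2) + J(2154) = (65 - 5*(-68))*(-3 - 2) + 2154 = (65 + 340)*(-5) + 2154 = 405*(-5) + 2154 = -2025 + 2154 = 129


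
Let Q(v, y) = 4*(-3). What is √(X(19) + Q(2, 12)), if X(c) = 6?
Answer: I*√6 ≈ 2.4495*I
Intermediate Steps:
Q(v, y) = -12
√(X(19) + Q(2, 12)) = √(6 - 12) = √(-6) = I*√6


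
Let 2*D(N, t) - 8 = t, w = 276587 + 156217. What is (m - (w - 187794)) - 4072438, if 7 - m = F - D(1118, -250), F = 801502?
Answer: -5119064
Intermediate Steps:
w = 432804
D(N, t) = 4 + t/2
m = -801616 (m = 7 - (801502 - (4 + (1/2)*(-250))) = 7 - (801502 - (4 - 125)) = 7 - (801502 - 1*(-121)) = 7 - (801502 + 121) = 7 - 1*801623 = 7 - 801623 = -801616)
(m - (w - 187794)) - 4072438 = (-801616 - (432804 - 187794)) - 4072438 = (-801616 - 1*245010) - 4072438 = (-801616 - 245010) - 4072438 = -1046626 - 4072438 = -5119064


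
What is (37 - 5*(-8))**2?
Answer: 5929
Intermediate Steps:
(37 - 5*(-8))**2 = (37 + 40)**2 = 77**2 = 5929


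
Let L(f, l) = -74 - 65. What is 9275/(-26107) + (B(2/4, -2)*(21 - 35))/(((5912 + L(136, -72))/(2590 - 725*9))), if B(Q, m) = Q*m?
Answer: -1491779205/150715711 ≈ -9.8980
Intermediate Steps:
L(f, l) = -139
9275/(-26107) + (B(2/4, -2)*(21 - 35))/(((5912 + L(136, -72))/(2590 - 725*9))) = 9275/(-26107) + (((2/4)*(-2))*(21 - 35))/(((5912 - 139)/(2590 - 725*9))) = 9275*(-1/26107) + (((2*(¼))*(-2))*(-14))/((5773/(2590 - 6525))) = -9275/26107 + (((½)*(-2))*(-14))/((5773/(-3935))) = -9275/26107 + (-1*(-14))/((5773*(-1/3935))) = -9275/26107 + 14/(-5773/3935) = -9275/26107 + 14*(-3935/5773) = -9275/26107 - 55090/5773 = -1491779205/150715711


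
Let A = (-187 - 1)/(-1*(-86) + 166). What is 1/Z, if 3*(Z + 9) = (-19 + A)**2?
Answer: 11907/1440373 ≈ 0.0082666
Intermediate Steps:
A = -47/63 (A = -188/(86 + 166) = -188/252 = -188*1/252 = -47/63 ≈ -0.74603)
Z = 1440373/11907 (Z = -9 + (-19 - 47/63)**2/3 = -9 + (-1244/63)**2/3 = -9 + (1/3)*(1547536/3969) = -9 + 1547536/11907 = 1440373/11907 ≈ 120.97)
1/Z = 1/(1440373/11907) = 11907/1440373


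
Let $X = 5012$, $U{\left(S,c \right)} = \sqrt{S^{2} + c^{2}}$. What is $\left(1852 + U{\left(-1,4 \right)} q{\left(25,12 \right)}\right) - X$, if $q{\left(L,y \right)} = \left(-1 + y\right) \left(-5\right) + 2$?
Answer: $-3160 - 53 \sqrt{17} \approx -3378.5$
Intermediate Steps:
$q{\left(L,y \right)} = 7 - 5 y$ ($q{\left(L,y \right)} = \left(5 - 5 y\right) + 2 = 7 - 5 y$)
$\left(1852 + U{\left(-1,4 \right)} q{\left(25,12 \right)}\right) - X = \left(1852 + \sqrt{\left(-1\right)^{2} + 4^{2}} \left(7 - 60\right)\right) - 5012 = \left(1852 + \sqrt{1 + 16} \left(7 - 60\right)\right) - 5012 = \left(1852 + \sqrt{17} \left(-53\right)\right) - 5012 = \left(1852 - 53 \sqrt{17}\right) - 5012 = -3160 - 53 \sqrt{17}$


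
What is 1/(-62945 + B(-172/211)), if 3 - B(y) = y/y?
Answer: -1/62943 ≈ -1.5887e-5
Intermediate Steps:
B(y) = 2 (B(y) = 3 - y/y = 3 - 1*1 = 3 - 1 = 2)
1/(-62945 + B(-172/211)) = 1/(-62945 + 2) = 1/(-62943) = -1/62943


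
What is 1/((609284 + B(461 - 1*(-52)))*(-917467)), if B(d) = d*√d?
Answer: -609284/340464651999312853 + 1539*√57/340464651999312853 ≈ -1.7554e-12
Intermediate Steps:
B(d) = d^(3/2)
1/((609284 + B(461 - 1*(-52)))*(-917467)) = 1/((609284 + (461 - 1*(-52))^(3/2))*(-917467)) = -1/917467/(609284 + (461 + 52)^(3/2)) = -1/917467/(609284 + 513^(3/2)) = -1/917467/(609284 + 1539*√57) = -1/(917467*(609284 + 1539*√57))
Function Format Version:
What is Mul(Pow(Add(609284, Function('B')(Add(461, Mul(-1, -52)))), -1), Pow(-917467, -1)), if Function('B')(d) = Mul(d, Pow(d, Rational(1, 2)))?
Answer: Add(Rational(-609284, 340464651999312853), Mul(Rational(1539, 340464651999312853), Pow(57, Rational(1, 2)))) ≈ -1.7554e-12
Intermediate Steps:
Function('B')(d) = Pow(d, Rational(3, 2))
Mul(Pow(Add(609284, Function('B')(Add(461, Mul(-1, -52)))), -1), Pow(-917467, -1)) = Mul(Pow(Add(609284, Pow(Add(461, Mul(-1, -52)), Rational(3, 2))), -1), Pow(-917467, -1)) = Mul(Pow(Add(609284, Pow(Add(461, 52), Rational(3, 2))), -1), Rational(-1, 917467)) = Mul(Pow(Add(609284, Pow(513, Rational(3, 2))), -1), Rational(-1, 917467)) = Mul(Pow(Add(609284, Mul(1539, Pow(57, Rational(1, 2)))), -1), Rational(-1, 917467)) = Mul(Rational(-1, 917467), Pow(Add(609284, Mul(1539, Pow(57, Rational(1, 2)))), -1))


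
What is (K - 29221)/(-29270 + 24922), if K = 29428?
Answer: -207/4348 ≈ -0.047608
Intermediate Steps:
(K - 29221)/(-29270 + 24922) = (29428 - 29221)/(-29270 + 24922) = 207/(-4348) = 207*(-1/4348) = -207/4348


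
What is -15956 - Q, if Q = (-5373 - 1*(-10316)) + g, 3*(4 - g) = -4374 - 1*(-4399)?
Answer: -62684/3 ≈ -20895.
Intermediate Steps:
g = -13/3 (g = 4 - (-4374 - 1*(-4399))/3 = 4 - (-4374 + 4399)/3 = 4 - ⅓*25 = 4 - 25/3 = -13/3 ≈ -4.3333)
Q = 14816/3 (Q = (-5373 - 1*(-10316)) - 13/3 = (-5373 + 10316) - 13/3 = 4943 - 13/3 = 14816/3 ≈ 4938.7)
-15956 - Q = -15956 - 1*14816/3 = -15956 - 14816/3 = -62684/3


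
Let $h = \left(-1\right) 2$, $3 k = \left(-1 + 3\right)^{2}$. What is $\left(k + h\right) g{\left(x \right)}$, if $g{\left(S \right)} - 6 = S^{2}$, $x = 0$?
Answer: $-4$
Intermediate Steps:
$k = \frac{4}{3}$ ($k = \frac{\left(-1 + 3\right)^{2}}{3} = \frac{2^{2}}{3} = \frac{1}{3} \cdot 4 = \frac{4}{3} \approx 1.3333$)
$g{\left(S \right)} = 6 + S^{2}$
$h = -2$
$\left(k + h\right) g{\left(x \right)} = \left(\frac{4}{3} - 2\right) \left(6 + 0^{2}\right) = - \frac{2 \left(6 + 0\right)}{3} = \left(- \frac{2}{3}\right) 6 = -4$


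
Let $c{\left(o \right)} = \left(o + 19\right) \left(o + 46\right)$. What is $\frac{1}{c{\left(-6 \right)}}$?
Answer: $\frac{1}{520} \approx 0.0019231$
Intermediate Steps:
$c{\left(o \right)} = \left(19 + o\right) \left(46 + o\right)$
$\frac{1}{c{\left(-6 \right)}} = \frac{1}{874 + \left(-6\right)^{2} + 65 \left(-6\right)} = \frac{1}{874 + 36 - 390} = \frac{1}{520}$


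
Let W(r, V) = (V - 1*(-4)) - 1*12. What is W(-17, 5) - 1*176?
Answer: -179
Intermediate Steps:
W(r, V) = -8 + V (W(r, V) = (V + 4) - 12 = (4 + V) - 12 = -8 + V)
W(-17, 5) - 1*176 = (-8 + 5) - 1*176 = -3 - 176 = -179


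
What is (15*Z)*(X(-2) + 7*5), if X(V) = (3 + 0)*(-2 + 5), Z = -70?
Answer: -46200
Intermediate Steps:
X(V) = 9 (X(V) = 3*3 = 9)
(15*Z)*(X(-2) + 7*5) = (15*(-70))*(9 + 7*5) = -1050*(9 + 35) = -1050*44 = -46200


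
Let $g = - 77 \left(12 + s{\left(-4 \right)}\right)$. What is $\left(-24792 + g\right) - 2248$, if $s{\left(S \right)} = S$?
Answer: $-27656$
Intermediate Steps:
$g = -616$ ($g = - 77 \left(12 - 4\right) = \left(-77\right) 8 = -616$)
$\left(-24792 + g\right) - 2248 = \left(-24792 - 616\right) - 2248 = -25408 - 2248 = -27656$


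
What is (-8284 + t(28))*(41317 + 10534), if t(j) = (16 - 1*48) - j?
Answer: -432644744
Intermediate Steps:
t(j) = -32 - j (t(j) = (16 - 48) - j = -32 - j)
(-8284 + t(28))*(41317 + 10534) = (-8284 + (-32 - 1*28))*(41317 + 10534) = (-8284 + (-32 - 28))*51851 = (-8284 - 60)*51851 = -8344*51851 = -432644744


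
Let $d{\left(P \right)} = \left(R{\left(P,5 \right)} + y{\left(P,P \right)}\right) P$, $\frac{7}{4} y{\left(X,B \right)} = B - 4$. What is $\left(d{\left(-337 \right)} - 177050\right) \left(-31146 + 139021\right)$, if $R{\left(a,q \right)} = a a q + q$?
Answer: $- \frac{144588943627000}{7} \approx -2.0656 \cdot 10^{13}$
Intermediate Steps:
$y{\left(X,B \right)} = - \frac{16}{7} + \frac{4 B}{7}$ ($y{\left(X,B \right)} = \frac{4 \left(B - 4\right)}{7} = \frac{4 \left(-4 + B\right)}{7} = - \frac{16}{7} + \frac{4 B}{7}$)
$R{\left(a,q \right)} = q + q a^{2}$ ($R{\left(a,q \right)} = a^{2} q + q = q a^{2} + q = q + q a^{2}$)
$d{\left(P \right)} = P \left(\frac{19}{7} + 5 P^{2} + \frac{4 P}{7}\right)$ ($d{\left(P \right)} = \left(5 \left(1 + P^{2}\right) + \left(- \frac{16}{7} + \frac{4 P}{7}\right)\right) P = \left(\left(5 + 5 P^{2}\right) + \left(- \frac{16}{7} + \frac{4 P}{7}\right)\right) P = \left(\frac{19}{7} + 5 P^{2} + \frac{4 P}{7}\right) P = P \left(\frac{19}{7} + 5 P^{2} + \frac{4 P}{7}\right)$)
$\left(d{\left(-337 \right)} - 177050\right) \left(-31146 + 139021\right) = \left(\frac{1}{7} \left(-337\right) \left(19 + 4 \left(-337\right) + 35 \left(-337\right)^{2}\right) - 177050\right) \left(-31146 + 139021\right) = \left(\frac{1}{7} \left(-337\right) \left(19 - 1348 + 35 \cdot 113569\right) - 177050\right) 107875 = \left(\frac{1}{7} \left(-337\right) \left(19 - 1348 + 3974915\right) - 177050\right) 107875 = \left(\frac{1}{7} \left(-337\right) 3973586 - 177050\right) 107875 = \left(- \frac{1339098482}{7} - 177050\right) 107875 = \left(- \frac{1340337832}{7}\right) 107875 = - \frac{144588943627000}{7}$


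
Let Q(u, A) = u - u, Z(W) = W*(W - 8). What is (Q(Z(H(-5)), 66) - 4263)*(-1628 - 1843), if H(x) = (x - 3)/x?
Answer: 14796873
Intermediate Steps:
H(x) = (-3 + x)/x
Z(W) = W*(-8 + W)
Q(u, A) = 0
(Q(Z(H(-5)), 66) - 4263)*(-1628 - 1843) = (0 - 4263)*(-1628 - 1843) = -4263*(-3471) = 14796873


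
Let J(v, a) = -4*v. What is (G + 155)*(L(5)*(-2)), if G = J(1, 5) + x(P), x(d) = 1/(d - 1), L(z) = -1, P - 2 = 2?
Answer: 908/3 ≈ 302.67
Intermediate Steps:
P = 4 (P = 2 + 2 = 4)
x(d) = 1/(-1 + d)
G = -11/3 (G = -4*1 + 1/(-1 + 4) = -4 + 1/3 = -4 + ⅓ = -11/3 ≈ -3.6667)
(G + 155)*(L(5)*(-2)) = (-11/3 + 155)*(-1*(-2)) = (454/3)*2 = 908/3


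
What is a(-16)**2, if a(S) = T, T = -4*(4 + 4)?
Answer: 1024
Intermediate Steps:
T = -32 (T = -4*8 = -32)
a(S) = -32
a(-16)**2 = (-32)**2 = 1024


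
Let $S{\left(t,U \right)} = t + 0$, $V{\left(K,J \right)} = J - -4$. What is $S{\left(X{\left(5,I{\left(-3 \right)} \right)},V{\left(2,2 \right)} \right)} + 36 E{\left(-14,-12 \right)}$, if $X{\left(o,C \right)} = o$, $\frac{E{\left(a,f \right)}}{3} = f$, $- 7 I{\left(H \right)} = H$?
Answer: $-1291$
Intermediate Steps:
$V{\left(K,J \right)} = 4 + J$ ($V{\left(K,J \right)} = J + 4 = 4 + J$)
$I{\left(H \right)} = - \frac{H}{7}$
$E{\left(a,f \right)} = 3 f$
$S{\left(t,U \right)} = t$
$S{\left(X{\left(5,I{\left(-3 \right)} \right)},V{\left(2,2 \right)} \right)} + 36 E{\left(-14,-12 \right)} = 5 + 36 \cdot 3 \left(-12\right) = 5 + 36 \left(-36\right) = 5 - 1296 = -1291$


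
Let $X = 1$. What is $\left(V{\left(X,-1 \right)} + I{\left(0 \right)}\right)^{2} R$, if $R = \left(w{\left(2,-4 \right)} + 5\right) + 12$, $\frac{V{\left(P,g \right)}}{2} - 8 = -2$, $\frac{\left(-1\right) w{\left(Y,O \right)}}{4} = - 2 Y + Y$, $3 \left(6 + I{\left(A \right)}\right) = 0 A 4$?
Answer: $900$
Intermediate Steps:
$I{\left(A \right)} = -6$ ($I{\left(A \right)} = -6 + \frac{0 A 4}{3} = -6 + \frac{0 \cdot 4}{3} = -6 + \frac{1}{3} \cdot 0 = -6 + 0 = -6$)
$w{\left(Y,O \right)} = 4 Y$ ($w{\left(Y,O \right)} = - 4 \left(- 2 Y + Y\right) = - 4 \left(- Y\right) = 4 Y$)
$V{\left(P,g \right)} = 12$ ($V{\left(P,g \right)} = 16 + 2 \left(-2\right) = 16 - 4 = 12$)
$R = 25$ ($R = \left(4 \cdot 2 + 5\right) + 12 = \left(8 + 5\right) + 12 = 13 + 12 = 25$)
$\left(V{\left(X,-1 \right)} + I{\left(0 \right)}\right)^{2} R = \left(12 - 6\right)^{2} \cdot 25 = 6^{2} \cdot 25 = 36 \cdot 25 = 900$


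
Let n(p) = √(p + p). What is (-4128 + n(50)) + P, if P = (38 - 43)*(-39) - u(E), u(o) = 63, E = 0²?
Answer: -3986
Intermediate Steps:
n(p) = √2*√p (n(p) = √(2*p) = √2*√p)
E = 0
P = 132 (P = (38 - 43)*(-39) - 1*63 = -5*(-39) - 63 = 195 - 63 = 132)
(-4128 + n(50)) + P = (-4128 + √2*√50) + 132 = (-4128 + √2*(5*√2)) + 132 = (-4128 + 10) + 132 = -4118 + 132 = -3986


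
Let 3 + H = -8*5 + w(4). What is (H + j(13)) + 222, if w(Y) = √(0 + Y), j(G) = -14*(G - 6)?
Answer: 83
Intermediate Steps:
j(G) = 84 - 14*G (j(G) = -14*(-6 + G) = 84 - 14*G)
w(Y) = √Y
H = -41 (H = -3 + (-8*5 + √4) = -3 + (-40 + 2) = -3 - 38 = -41)
(H + j(13)) + 222 = (-41 + (84 - 14*13)) + 222 = (-41 + (84 - 182)) + 222 = (-41 - 98) + 222 = -139 + 222 = 83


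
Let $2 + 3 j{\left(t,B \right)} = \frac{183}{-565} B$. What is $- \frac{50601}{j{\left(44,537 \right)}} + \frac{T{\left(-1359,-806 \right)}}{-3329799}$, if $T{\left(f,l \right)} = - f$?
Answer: $\frac{95197459918782}{110328450133} \approx 862.86$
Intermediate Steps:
$j{\left(t,B \right)} = - \frac{2}{3} - \frac{61 B}{565}$ ($j{\left(t,B \right)} = - \frac{2}{3} + \frac{\frac{183}{-565} B}{3} = - \frac{2}{3} + \frac{183 \left(- \frac{1}{565}\right) B}{3} = - \frac{2}{3} + \frac{\left(- \frac{183}{565}\right) B}{3} = - \frac{2}{3} - \frac{61 B}{565}$)
$- \frac{50601}{j{\left(44,537 \right)}} + \frac{T{\left(-1359,-806 \right)}}{-3329799} = - \frac{50601}{- \frac{2}{3} - \frac{32757}{565}} + \frac{\left(-1\right) \left(-1359\right)}{-3329799} = - \frac{50601}{- \frac{2}{3} - \frac{32757}{565}} + 1359 \left(- \frac{1}{3329799}\right) = - \frac{50601}{- \frac{99401}{1695}} - \frac{453}{1109933} = \left(-50601\right) \left(- \frac{1695}{99401}\right) - \frac{453}{1109933} = \frac{85768695}{99401} - \frac{453}{1109933} = \frac{95197459918782}{110328450133}$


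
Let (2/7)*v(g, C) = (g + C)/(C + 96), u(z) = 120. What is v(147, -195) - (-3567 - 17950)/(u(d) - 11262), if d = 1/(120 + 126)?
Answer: -28703/122562 ≈ -0.23419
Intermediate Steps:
d = 1/246 ≈ 0.0040650
v(g, C) = 7*(C + g)/(2*(96 + C)) (v(g, C) = 7*((g + C)/(C + 96))/2 = 7*((C + g)/(96 + C))/2 = 7*(C + g)/(2*(96 + C)))
v(147, -195) - (-3567 - 17950)/(u(d) - 11262) = 7*(-195 + 147)/(2*(96 - 195)) - (-3567 - 17950)/(120 - 11262) = (7/2)*(-48)/(-99) - (-21517)/(-11142) = (7/2)*(-1/99)*(-48) - (-21517)*(-1)/11142 = 56/33 - 1*21517/11142 = 56/33 - 21517/11142 = -28703/122562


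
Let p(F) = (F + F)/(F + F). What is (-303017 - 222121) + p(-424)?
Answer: -525137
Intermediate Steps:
p(F) = 1 (p(F) = (2*F)/((2*F)) = (2*F)*(1/(2*F)) = 1)
(-303017 - 222121) + p(-424) = (-303017 - 222121) + 1 = -525138 + 1 = -525137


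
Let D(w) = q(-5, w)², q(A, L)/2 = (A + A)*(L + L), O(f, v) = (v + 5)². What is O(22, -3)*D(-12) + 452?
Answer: 922052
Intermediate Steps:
O(f, v) = (5 + v)²
q(A, L) = 8*A*L (q(A, L) = 2*((A + A)*(L + L)) = 2*((2*A)*(2*L)) = 2*(4*A*L) = 8*A*L)
D(w) = 1600*w² (D(w) = (8*(-5)*w)² = (-40*w)² = 1600*w²)
O(22, -3)*D(-12) + 452 = (5 - 3)²*(1600*(-12)²) + 452 = 2²*(1600*144) + 452 = 4*230400 + 452 = 921600 + 452 = 922052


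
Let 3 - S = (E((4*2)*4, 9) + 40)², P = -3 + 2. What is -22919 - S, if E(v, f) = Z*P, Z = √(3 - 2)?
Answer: -21401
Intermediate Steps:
Z = 1 (Z = √1 = 1)
P = -1
E(v, f) = -1 (E(v, f) = 1*(-1) = -1)
S = -1518 (S = 3 - (-1 + 40)² = 3 - 1*39² = 3 - 1*1521 = 3 - 1521 = -1518)
-22919 - S = -22919 - 1*(-1518) = -22919 + 1518 = -21401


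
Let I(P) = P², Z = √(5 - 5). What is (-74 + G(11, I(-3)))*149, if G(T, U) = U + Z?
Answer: -9685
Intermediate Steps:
Z = 0 (Z = √0 = 0)
G(T, U) = U (G(T, U) = U + 0 = U)
(-74 + G(11, I(-3)))*149 = (-74 + (-3)²)*149 = (-74 + 9)*149 = -65*149 = -9685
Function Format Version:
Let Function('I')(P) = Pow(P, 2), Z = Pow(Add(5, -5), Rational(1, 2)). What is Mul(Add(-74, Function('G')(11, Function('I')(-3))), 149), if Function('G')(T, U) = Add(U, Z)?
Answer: -9685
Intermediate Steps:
Z = 0 (Z = Pow(0, Rational(1, 2)) = 0)
Function('G')(T, U) = U (Function('G')(T, U) = Add(U, 0) = U)
Mul(Add(-74, Function('G')(11, Function('I')(-3))), 149) = Mul(Add(-74, Pow(-3, 2)), 149) = Mul(Add(-74, 9), 149) = Mul(-65, 149) = -9685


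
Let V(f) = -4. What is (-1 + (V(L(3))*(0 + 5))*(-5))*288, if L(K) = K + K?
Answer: 28512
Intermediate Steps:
L(K) = 2*K
(-1 + (V(L(3))*(0 + 5))*(-5))*288 = (-1 - 4*(0 + 5)*(-5))*288 = (-1 - 4*5*(-5))*288 = (-1 - 20*(-5))*288 = (-1 + 100)*288 = 99*288 = 28512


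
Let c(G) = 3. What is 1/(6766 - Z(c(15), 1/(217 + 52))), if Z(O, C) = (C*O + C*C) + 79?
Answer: 72361/483877199 ≈ 0.00014954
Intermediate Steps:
Z(O, C) = 79 + C² + C*O (Z(O, C) = (C*O + C²) + 79 = (C² + C*O) + 79 = 79 + C² + C*O)
1/(6766 - Z(c(15), 1/(217 + 52))) = 1/(6766 - (79 + (1/(217 + 52))² + 3/(217 + 52))) = 1/(6766 - (79 + (1/269)² + 3/269)) = 1/(6766 - (79 + (1/269)² + (1/269)*3)) = 1/(6766 - (79 + 1/72361 + 3/269)) = 1/(6766 - 1*5717327/72361) = 1/(6766 - 5717327/72361) = 1/(483877199/72361) = 72361/483877199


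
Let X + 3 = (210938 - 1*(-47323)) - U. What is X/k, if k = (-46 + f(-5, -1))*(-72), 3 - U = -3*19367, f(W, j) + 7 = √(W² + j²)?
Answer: 1768027/33396 + 33359*√26/33396 ≈ 58.035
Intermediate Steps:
f(W, j) = -7 + √(W² + j²)
U = 58104 (U = 3 - (-3)*19367 = 3 - 1*(-58101) = 3 + 58101 = 58104)
X = 200154 (X = -3 + ((210938 - 1*(-47323)) - 1*58104) = -3 + ((210938 + 47323) - 58104) = -3 + (258261 - 58104) = -3 + 200157 = 200154)
k = 3816 - 72*√26 (k = (-46 + (-7 + √((-5)² + (-1)²)))*(-72) = (-46 + (-7 + √(25 + 1)))*(-72) = (-46 + (-7 + √26))*(-72) = (-53 + √26)*(-72) = 3816 - 72*√26 ≈ 3448.9)
X/k = 200154/(3816 - 72*√26)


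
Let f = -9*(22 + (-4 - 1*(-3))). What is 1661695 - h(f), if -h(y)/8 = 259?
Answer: 1663767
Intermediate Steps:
f = -189 (f = -9*(22 + (-4 + 3)) = -9*(22 - 1) = -9*21 = -189)
h(y) = -2072 (h(y) = -8*259 = -2072)
1661695 - h(f) = 1661695 - 1*(-2072) = 1661695 + 2072 = 1663767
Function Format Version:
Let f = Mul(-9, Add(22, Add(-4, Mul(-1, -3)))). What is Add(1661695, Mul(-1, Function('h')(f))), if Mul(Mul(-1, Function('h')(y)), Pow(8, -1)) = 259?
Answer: 1663767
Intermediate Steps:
f = -189 (f = Mul(-9, Add(22, Add(-4, 3))) = Mul(-9, Add(22, -1)) = Mul(-9, 21) = -189)
Function('h')(y) = -2072 (Function('h')(y) = Mul(-8, 259) = -2072)
Add(1661695, Mul(-1, Function('h')(f))) = Add(1661695, Mul(-1, -2072)) = Add(1661695, 2072) = 1663767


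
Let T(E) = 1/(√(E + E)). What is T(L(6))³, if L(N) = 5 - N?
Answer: I*√2/4 ≈ 0.35355*I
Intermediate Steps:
T(E) = √2/(2*√E) (T(E) = 1/(√(2*E)) = 1/(√2*√E) = √2/(2*√E))
T(L(6))³ = (√2/(2*√(5 - 1*6)))³ = (√2/(2*√(5 - 6)))³ = (√2/(2*√(-1)))³ = (√2*(-I)/2)³ = (-I*√2/2)³ = I*√2/4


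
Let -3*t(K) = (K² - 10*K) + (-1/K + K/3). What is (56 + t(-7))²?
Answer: 1155625/3969 ≈ 291.16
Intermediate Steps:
t(K) = -K²/3 + 1/(3*K) + 29*K/9 (t(K) = -((K² - 10*K) + (-1/K + K/3))/3 = -(K² - 1/K - 29*K/3)/3 = -K²/3 + 1/(3*K) + 29*K/9)
(56 + t(-7))² = (56 + (⅑)*(3 + (-7)²*(29 - 3*(-7)))/(-7))² = (56 + (⅑)*(-⅐)*(3 + 49*(29 + 21)))² = (56 + (⅑)*(-⅐)*(3 + 49*50))² = (56 + (⅑)*(-⅐)*(3 + 2450))² = (56 + (⅑)*(-⅐)*2453)² = (56 - 2453/63)² = (1075/63)² = 1155625/3969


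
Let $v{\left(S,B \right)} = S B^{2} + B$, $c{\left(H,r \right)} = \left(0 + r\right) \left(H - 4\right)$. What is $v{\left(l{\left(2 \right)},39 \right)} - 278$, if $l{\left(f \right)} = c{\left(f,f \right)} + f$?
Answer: $-3281$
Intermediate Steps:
$c{\left(H,r \right)} = r \left(-4 + H\right)$
$l{\left(f \right)} = f + f \left(-4 + f\right)$ ($l{\left(f \right)} = f \left(-4 + f\right) + f = f + f \left(-4 + f\right)$)
$v{\left(S,B \right)} = B + S B^{2}$
$v{\left(l{\left(2 \right)},39 \right)} - 278 = 39 \left(1 + 39 \cdot 2 \left(-3 + 2\right)\right) - 278 = 39 \left(1 + 39 \cdot 2 \left(-1\right)\right) - 278 = 39 \left(1 + 39 \left(-2\right)\right) - 278 = 39 \left(1 - 78\right) - 278 = 39 \left(-77\right) - 278 = -3003 - 278 = -3281$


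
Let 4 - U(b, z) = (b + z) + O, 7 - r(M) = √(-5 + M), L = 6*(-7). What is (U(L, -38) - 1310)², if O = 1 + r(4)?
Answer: (1234 - I)² ≈ 1.5228e+6 - 2468.0*I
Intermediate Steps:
L = -42
r(M) = 7 - √(-5 + M)
O = 8 - I (O = 1 + (7 - √(-5 + 4)) = 1 + (7 - √(-1)) = 1 + (7 - I) = 8 - I ≈ 8.0 - 1.0*I)
U(b, z) = -4 + I - b - z (U(b, z) = 4 - ((b + z) + (8 - I)) = 4 - (8 + b + z - I) = 4 + (-8 + I - b - z) = -4 + I - b - z)
(U(L, -38) - 1310)² = ((-4 + I - 1*(-42) - 1*(-38)) - 1310)² = ((-4 + I + 42 + 38) - 1310)² = ((76 + I) - 1310)² = (-1234 + I)²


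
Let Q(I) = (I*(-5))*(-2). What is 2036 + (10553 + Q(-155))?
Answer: 11039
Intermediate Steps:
Q(I) = 10*I (Q(I) = -5*I*(-2) = 10*I)
2036 + (10553 + Q(-155)) = 2036 + (10553 + 10*(-155)) = 2036 + (10553 - 1550) = 2036 + 9003 = 11039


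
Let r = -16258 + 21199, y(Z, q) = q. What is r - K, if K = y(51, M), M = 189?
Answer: 4752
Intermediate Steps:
r = 4941
K = 189
r - K = 4941 - 1*189 = 4941 - 189 = 4752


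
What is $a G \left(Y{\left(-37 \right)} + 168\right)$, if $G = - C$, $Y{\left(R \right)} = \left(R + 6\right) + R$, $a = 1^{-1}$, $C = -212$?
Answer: $21200$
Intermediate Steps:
$a = 1$
$Y{\left(R \right)} = 6 + 2 R$ ($Y{\left(R \right)} = \left(6 + R\right) + R = 6 + 2 R$)
$G = 212$ ($G = \left(-1\right) \left(-212\right) = 212$)
$a G \left(Y{\left(-37 \right)} + 168\right) = 1 \cdot 212 \left(\left(6 + 2 \left(-37\right)\right) + 168\right) = 212 \left(\left(6 - 74\right) + 168\right) = 212 \left(-68 + 168\right) = 212 \cdot 100 = 21200$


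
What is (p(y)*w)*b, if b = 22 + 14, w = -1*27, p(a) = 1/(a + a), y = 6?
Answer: -81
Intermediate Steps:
p(a) = 1/(2*a)
w = -27
b = 36
(p(y)*w)*b = (((1/2)/6)*(-27))*36 = (((1/2)*(1/6))*(-27))*36 = ((1/12)*(-27))*36 = -9/4*36 = -81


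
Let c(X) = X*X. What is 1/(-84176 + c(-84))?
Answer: -1/77120 ≈ -1.2967e-5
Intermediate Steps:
c(X) = X**2
1/(-84176 + c(-84)) = 1/(-84176 + (-84)**2) = 1/(-84176 + 7056) = 1/(-77120) = -1/77120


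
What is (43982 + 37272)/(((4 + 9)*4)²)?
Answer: 40627/1352 ≈ 30.050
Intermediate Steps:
(43982 + 37272)/(((4 + 9)*4)²) = 81254/((13*4)²) = 81254/(52²) = 81254/2704 = 81254*(1/2704) = 40627/1352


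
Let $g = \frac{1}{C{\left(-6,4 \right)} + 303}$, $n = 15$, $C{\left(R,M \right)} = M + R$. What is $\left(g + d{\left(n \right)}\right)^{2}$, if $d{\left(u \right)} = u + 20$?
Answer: $\frac{111007296}{90601} \approx 1225.2$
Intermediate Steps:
$g = \frac{1}{301}$ ($g = \frac{1}{\left(4 - 6\right) + 303} = \frac{1}{-2 + 303} = \frac{1}{301} \approx 0.0033223$)
$d{\left(u \right)} = 20 + u$
$\left(g + d{\left(n \right)}\right)^{2} = \left(\frac{1}{301} + \left(20 + 15\right)\right)^{2} = \left(\frac{1}{301} + 35\right)^{2} = \left(\frac{10536}{301}\right)^{2} = \frac{111007296}{90601}$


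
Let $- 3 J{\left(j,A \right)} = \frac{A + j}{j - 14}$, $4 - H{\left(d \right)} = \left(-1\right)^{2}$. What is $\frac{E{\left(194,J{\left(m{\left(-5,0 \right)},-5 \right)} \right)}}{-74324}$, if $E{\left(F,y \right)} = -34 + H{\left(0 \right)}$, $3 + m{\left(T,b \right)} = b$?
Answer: $\frac{31}{74324} \approx 0.00041709$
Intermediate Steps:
$H{\left(d \right)} = 3$ ($H{\left(d \right)} = 4 - \left(-1\right)^{2} = 4 - 1 = 3$)
$m{\left(T,b \right)} = -3 + b$
$J{\left(j,A \right)} = - \frac{A + j}{3 \left(-14 + j\right)}$ ($J{\left(j,A \right)} = - \frac{\left(A + j\right) \frac{1}{j - 14}}{3} = - \frac{\left(A + j\right) \frac{1}{-14 + j}}{3} = - \frac{\frac{1}{-14 + j} \left(A + j\right)}{3} = - \frac{A + j}{3 \left(-14 + j\right)}$)
$E{\left(F,y \right)} = -31$ ($E{\left(F,y \right)} = -34 + 3 = -31$)
$\frac{E{\left(194,J{\left(m{\left(-5,0 \right)},-5 \right)} \right)}}{-74324} = - \frac{31}{-74324} = \left(-31\right) \left(- \frac{1}{74324}\right) = \frac{31}{74324}$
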